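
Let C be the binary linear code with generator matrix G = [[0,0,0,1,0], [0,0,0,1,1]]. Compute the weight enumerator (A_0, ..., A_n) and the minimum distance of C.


Weight distribution: A_0 = 1, A_1 = 2, A_2 = 1. Minimum distance d = 1.

Enumerate all 2^2 = 4 messages m ∈ F_2^2.
For each, compute codeword c = mG in F_2^5, then tally its weight.
  m = 00 → c = 00000, weight = 0.
  m = 10 → c = 00010, weight = 1.
  m = 01 → c = 00011, weight = 2.
  m = 11 → c = 00001, weight = 1.
Tally weights:
  weight 0: 1 codewords.
  weight 1: 2 codewords.
  weight 2: 1 codewords.
Minimum distance d = smallest w > 0 with A_w > 0 = 1.
Sanity: Σ A_w = 4 = 2^2 = 4 ✓.


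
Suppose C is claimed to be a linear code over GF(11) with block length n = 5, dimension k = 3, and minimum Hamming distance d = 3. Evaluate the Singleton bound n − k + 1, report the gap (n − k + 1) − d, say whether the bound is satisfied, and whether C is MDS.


Singleton RHS = n − k + 1 = 3, slack = 0, bound satisfied, MDS.

Singleton bound: d ≤ n − k + 1.
Here n = 5, k = 3, so n − k + 1 = 3.
Given d = 3, check d ≤ 3: YES.
Slack = (n − k + 1) − d = 0.
The code is MDS (slack = 0).
Description: the claimed parameters are [5, 3, 3]_11; such a code would be MDS (meets Singleton bound).


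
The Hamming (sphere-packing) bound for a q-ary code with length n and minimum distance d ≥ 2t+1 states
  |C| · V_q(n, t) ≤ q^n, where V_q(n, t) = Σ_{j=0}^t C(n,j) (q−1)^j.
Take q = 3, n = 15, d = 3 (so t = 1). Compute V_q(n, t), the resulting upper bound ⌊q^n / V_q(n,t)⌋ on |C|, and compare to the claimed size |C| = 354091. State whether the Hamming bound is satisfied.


V_q(n, t) = 31, q^n = 14348907, Hamming bound = 462867, |C| = 354091 ≤ bound (satisfied).

Step 1: Compute V_q(n, t) = Σ_{j=0}^1 C(n, j) (q−1)^j.
  j = 0: C(15,0)·(2)^0 = 1·1 = 1.
  j = 1: C(15,1)·(2)^1 = 15·2 = 30.
  V_q(n, t) = 1 + 30 = 31.
Step 2: q^n = 3^15 = 14348907.
Step 3: Hamming bound ⌊q^n / V_q(n,t)⌋ = ⌊14348907/31⌋ = 462867.
Step 4: Compare |C| = 354091 to 462867: satisfied.
The claimed |C| lies below the Hamming bound.


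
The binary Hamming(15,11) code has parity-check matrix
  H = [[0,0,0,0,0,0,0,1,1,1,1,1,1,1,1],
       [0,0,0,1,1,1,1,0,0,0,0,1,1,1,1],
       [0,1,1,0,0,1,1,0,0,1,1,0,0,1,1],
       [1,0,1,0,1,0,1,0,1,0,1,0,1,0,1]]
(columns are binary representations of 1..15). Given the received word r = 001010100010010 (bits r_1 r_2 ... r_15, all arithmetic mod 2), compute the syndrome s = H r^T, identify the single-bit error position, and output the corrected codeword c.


s = (0, 1, 0, 0)^T, error position = 4, corrected codeword c = 001110100010010

Compute s = H r^T mod 2 one row at a time:
  s_1 = 0 + 0 + 0 + 1 + 0 + 0 + 1 + 0 = 2 ≡ 0 (mod 2).
  s_2 = 0 + 1 + 0 + 1 + 0 + 0 + 1 + 0 = 3 ≡ 1 (mod 2).
  s_3 = 0 + 1 + 0 + 1 + 0 + 1 + 1 + 0 = 4 ≡ 0 (mod 2).
  s_4 = 0 + 1 + 1 + 1 + 0 + 1 + 0 + 0 = 4 ≡ 0 (mod 2).
s = (0, 1, 0, 0)^T — this equals column 4 of H (binary 0100), so error is at position 4.
Correct: flip bit 4 of r = 001010100010010 to get c = 001110100010010.


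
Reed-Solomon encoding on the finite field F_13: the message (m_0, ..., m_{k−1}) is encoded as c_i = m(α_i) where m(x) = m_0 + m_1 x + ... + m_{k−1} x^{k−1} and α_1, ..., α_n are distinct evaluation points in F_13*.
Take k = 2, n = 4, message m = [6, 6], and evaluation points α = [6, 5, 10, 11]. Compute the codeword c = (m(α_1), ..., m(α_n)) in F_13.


c = [3, 10, 1, 7]

Message polynomial: m(x) = 6 + 6·x (mod 13).
For each evaluation point α_i, compute m(α_i) mod 13:
  α_1 = 6: Horner steps 6 → 3, so m(6) = 3.
  α_2 = 5: Horner steps 6 → 10, so m(5) = 10.
  α_3 = 10: Horner steps 6 → 1, so m(10) = 1.
  α_4 = 11: Horner steps 6 → 7, so m(11) = 7.
Codeword c = [3, 10, 1, 7] ∈ F_13^4.


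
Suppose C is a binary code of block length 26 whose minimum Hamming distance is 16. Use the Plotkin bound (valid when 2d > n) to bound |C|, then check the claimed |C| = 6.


Plotkin bound M ≤ 4; given |C| = 6 > bound (violated).

Check applicability: 2d = 32, n = 26.
2d − n = 6 > 0, so Plotkin applies.
Compute d/(2d−n) = 16/6 ≈ 2.6667.
⌊d/(2d−n)⌋ = 2.
Plotkin bound: M ≤ 2·2 = 4.
Given |C| = 6, check: VIOLATED.
This |C| is above the Plotkin bound, so no binary code with n = 26, d = 16 and 6 codewords exists.


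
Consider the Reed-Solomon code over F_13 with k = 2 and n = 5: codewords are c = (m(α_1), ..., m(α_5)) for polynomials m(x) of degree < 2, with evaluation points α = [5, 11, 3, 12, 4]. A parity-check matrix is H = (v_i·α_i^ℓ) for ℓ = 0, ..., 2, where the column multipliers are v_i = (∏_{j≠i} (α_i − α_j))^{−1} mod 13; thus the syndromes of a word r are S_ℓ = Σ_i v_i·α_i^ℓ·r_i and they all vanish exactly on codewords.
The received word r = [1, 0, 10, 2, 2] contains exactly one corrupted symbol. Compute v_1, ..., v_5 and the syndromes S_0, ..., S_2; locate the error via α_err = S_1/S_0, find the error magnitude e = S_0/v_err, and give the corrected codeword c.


S = (9, 10, 1), error at position 5, error magnitude e = 3, c = [1, 0, 10, 2, 12].

Step 1: column multipliers v_i = (∏_{j≠i}(α_i − α_j))^{−1} mod 13.
  i = 1 (α = 5): (5−11)(5−3)(5−12)(5−4) = (−6)·2·(−7)·1 = 84 ≡ 6, so v_1 = 6^{−1} = 11 (mod 13).
  i = 2 (α = 11): (11−5)(11−3)(11−12)(11−4) = 6·8·(−1)·7 = −336 ≡ 2, so v_2 = 2^{−1} = 7 (mod 13).
  i = 3 (α = 3): (3−5)(3−11)(3−12)(3−4) = (−2)·(−8)·(−9)·(−1) = 144 ≡ 1, so v_3 = 1^{−1} = 1 (mod 13).
  i = 4 (α = 12): (12−5)(12−11)(12−3)(12−4) = 7·1·9·8 = 504 ≡ 10, so v_4 = 10^{−1} = 4 (mod 13).
  i = 5 (α = 4): (4−5)(4−11)(4−3)(4−12) = (−1)·(−7)·1·(−8) = −56 ≡ 9, so v_5 = 9^{−1} = 3 (mod 13).
  v = [11, 7, 1, 4, 3].
Step 2: syndromes of r = [1, 0, 10, 2, 2] (all sums mod 13).
  S_0 = Σ v_i r_i = 11·1 + 7·0 + 1·10 + 4·2 + 3·2 = 35 ≡ 9.
  S_1 = Σ v_i α_i r_i = 11·5·1 + 7·11·0 + 1·3·10 + 4·12·2 + 3·4·2 = 205 ≡ 10.
  α_i^2 mod 13 = [12, 4, 9, 1, 3].
  S_2 = Σ v_i α_i^2 r_i = 11·12·1 + 7·4·0 + 1·9·10 + 4·1·2 + 3·3·2 = 248 ≡ 1.
  S = (9, 10, 1) ≠ 0, so r is not a codeword (an error is present).
Step 3: locate the error. For a single error e at position i, S_ℓ = v_i·e·α_i^ℓ, so α_err = S_1/S_0.
  S_0^{−1} = 9^{−1} = 3 (mod 13), so α_err = 10·3 = 30 ≡ 4 = α_5. Error position i = 5.
  Consistency check: S_2/S_1 = 1·4 = 4 ≡ 4 = α_err ✓ (single-error assumption holds).
Step 4: error magnitude e = S_0/v_5 = S_0·∏_{j≠5}(α_5 − α_j) = 9·9 = 81 ≡ 3 (mod 13).
Step 5: correct position 5: c_5 = r_5 − e = 2 − 3 ≡ 12 (mod 13). Hence c = [1, 0, 10, 2, 12].
  Check: interpolating c through the α_i gives m(x) = 4 + 2·x (degree < 2) with m(α_i) = c_i for every i, so c is indeed a codeword.


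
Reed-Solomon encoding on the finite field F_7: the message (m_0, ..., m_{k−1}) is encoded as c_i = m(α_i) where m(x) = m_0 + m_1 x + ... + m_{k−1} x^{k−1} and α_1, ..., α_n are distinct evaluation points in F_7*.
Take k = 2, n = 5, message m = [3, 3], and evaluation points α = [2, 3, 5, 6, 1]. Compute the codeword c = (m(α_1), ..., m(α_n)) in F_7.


c = [2, 5, 4, 0, 6]

Message polynomial: m(x) = 3 + 3·x (mod 7).
For each evaluation point α_i, compute m(α_i) mod 7:
  α_1 = 2: Horner steps 3 → 2, so m(2) = 2.
  α_2 = 3: Horner steps 3 → 5, so m(3) = 5.
  α_3 = 5: Horner steps 3 → 4, so m(5) = 4.
  α_4 = 6: Horner steps 3 → 0, so m(6) = 0.
  α_5 = 1: Horner steps 3 → 6, so m(1) = 6.
Codeword c = [2, 5, 4, 0, 6] ∈ F_7^5.


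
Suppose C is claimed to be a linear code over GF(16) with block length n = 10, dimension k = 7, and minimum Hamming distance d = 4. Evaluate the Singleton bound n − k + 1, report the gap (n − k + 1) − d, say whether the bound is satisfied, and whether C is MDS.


Singleton RHS = n − k + 1 = 4, slack = 0, bound satisfied, MDS.

Singleton bound: d ≤ n − k + 1.
Here n = 10, k = 7, so n − k + 1 = 4.
Given d = 4, check d ≤ 4: YES.
Slack = (n − k + 1) − d = 0.
The code is MDS (slack = 0).
Description: the claimed parameters are [10, 7, 4]_16; such a code would be MDS (meets Singleton bound).


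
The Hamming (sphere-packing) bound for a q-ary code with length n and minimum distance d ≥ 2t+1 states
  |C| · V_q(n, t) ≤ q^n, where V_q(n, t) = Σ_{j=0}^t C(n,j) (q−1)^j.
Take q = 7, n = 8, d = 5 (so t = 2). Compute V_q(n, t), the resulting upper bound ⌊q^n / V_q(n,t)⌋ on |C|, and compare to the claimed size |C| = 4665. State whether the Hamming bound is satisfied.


V_q(n, t) = 1057, q^n = 5764801, Hamming bound = 5453, |C| = 4665 ≤ bound (satisfied).

Step 1: Compute V_q(n, t) = Σ_{j=0}^2 C(n, j) (q−1)^j.
  j = 0: C(8,0)·(6)^0 = 1·1 = 1.
  j = 1: C(8,1)·(6)^1 = 8·6 = 48.
  j = 2: C(8,2)·(6)^2 = 28·36 = 1008.
  V_q(n, t) = 1 + 48 + 1008 = 1057.
Step 2: q^n = 7^8 = 5764801.
Step 3: Hamming bound ⌊q^n / V_q(n,t)⌋ = ⌊5764801/1057⌋ = 5453.
Step 4: Compare |C| = 4665 to 5453: satisfied.
The claimed |C| lies below the Hamming bound.


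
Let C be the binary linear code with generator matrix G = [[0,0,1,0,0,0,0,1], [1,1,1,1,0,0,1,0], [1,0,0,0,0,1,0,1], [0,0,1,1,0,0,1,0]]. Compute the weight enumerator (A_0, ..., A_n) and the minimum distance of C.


Weight distribution: A_0 = 1, A_2 = 2, A_3 = 6, A_4 = 3, A_5 = 2, A_6 = 2. Minimum distance d = 2.

Enumerate all 2^4 = 16 messages m ∈ F_2^4.
For each, compute codeword c = mG in F_2^8, then tally its weight.
  m = 0000 → c = 00000000, weight = 0.
  m = 1000 → c = 00100001, weight = 2.
  m = 0100 → c = 11110010, weight = 5.
  m = 1100 → c = 11010011, weight = 5.
  m = 0010 → c = 10000101, weight = 3.
  m = 1010 → c = 10100100, weight = 3.
  m = 0110 → c = 01110111, weight = 6.
  m = 1110 → c = 01010110, weight = 4.
  m = 0001 → c = 00110010, weight = 3.
  m = 1001 → c = 00010011, weight = 3.
  m = 0101 → c = 11000000, weight = 2.
  m = 1101 → c = 11100001, weight = 4.
  m = 0011 → c = 10110111, weight = 6.
  m = 1011 → c = 10010110, weight = 4.
  m = 0111 → c = 01000101, weight = 3.
  m = 1111 → c = 01100100, weight = 3.
Tally weights:
  weight 0: 1 codewords.
  weight 2: 2 codewords.
  weight 3: 6 codewords.
  weight 4: 3 codewords.
  weight 5: 2 codewords.
  weight 6: 2 codewords.
Minimum distance d = smallest w > 0 with A_w > 0 = 2.
Sanity: Σ A_w = 16 = 2^4 = 16 ✓.


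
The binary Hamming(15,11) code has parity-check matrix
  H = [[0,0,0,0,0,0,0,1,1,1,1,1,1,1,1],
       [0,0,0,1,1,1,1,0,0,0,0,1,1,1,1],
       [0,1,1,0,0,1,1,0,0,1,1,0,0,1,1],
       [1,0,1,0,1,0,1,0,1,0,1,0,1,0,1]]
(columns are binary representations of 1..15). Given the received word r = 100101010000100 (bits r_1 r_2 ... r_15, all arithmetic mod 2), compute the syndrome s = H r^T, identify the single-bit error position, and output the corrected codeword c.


s = (0, 1, 1, 0)^T, error position = 6, corrected codeword c = 100100010000100

Compute s = H r^T mod 2 one row at a time:
  s_1 = 1 + 0 + 0 + 0 + 0 + 1 + 0 + 0 = 2 ≡ 0 (mod 2).
  s_2 = 1 + 0 + 1 + 0 + 0 + 1 + 0 + 0 = 3 ≡ 1 (mod 2).
  s_3 = 0 + 0 + 1 + 0 + 0 + 0 + 0 + 0 = 1 ≡ 1 (mod 2).
  s_4 = 1 + 0 + 0 + 0 + 0 + 0 + 1 + 0 = 2 ≡ 0 (mod 2).
s = (0, 1, 1, 0)^T — this equals column 6 of H (binary 0110), so error is at position 6.
Correct: flip bit 6 of r = 100101010000100 to get c = 100100010000100.


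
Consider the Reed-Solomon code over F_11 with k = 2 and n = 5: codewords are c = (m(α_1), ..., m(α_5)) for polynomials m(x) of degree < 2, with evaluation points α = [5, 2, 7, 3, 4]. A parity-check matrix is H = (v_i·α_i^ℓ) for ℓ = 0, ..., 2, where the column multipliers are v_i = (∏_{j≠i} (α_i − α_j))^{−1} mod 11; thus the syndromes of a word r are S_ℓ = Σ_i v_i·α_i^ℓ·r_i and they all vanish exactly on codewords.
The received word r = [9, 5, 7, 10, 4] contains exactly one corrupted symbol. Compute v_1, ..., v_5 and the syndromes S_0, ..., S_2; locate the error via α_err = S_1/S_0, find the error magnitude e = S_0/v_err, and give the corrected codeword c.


S = (1, 7, 5), error at position 3, error magnitude e = 10, c = [9, 5, 8, 10, 4].

Step 1: column multipliers v_i = (∏_{j≠i}(α_i − α_j))^{−1} mod 11.
  i = 1 (α = 5): (5−2)(5−7)(5−3)(5−4) = 3·(−2)·2·1 = −12 ≡ 10, so v_1 = 10^{−1} = 10 (mod 11).
  i = 2 (α = 2): (2−5)(2−7)(2−3)(2−4) = (−3)·(−5)·(−1)·(−2) = 30 ≡ 8, so v_2 = 8^{−1} = 7 (mod 11).
  i = 3 (α = 7): (7−5)(7−2)(7−3)(7−4) = 2·5·4·3 = 120 ≡ 10, so v_3 = 10^{−1} = 10 (mod 11).
  i = 4 (α = 3): (3−5)(3−2)(3−7)(3−4) = (−2)·1·(−4)·(−1) = −8 ≡ 3, so v_4 = 3^{−1} = 4 (mod 11).
  i = 5 (α = 4): (4−5)(4−2)(4−7)(4−3) = (−1)·2·(−3)·1 = 6 ≡ 6, so v_5 = 6^{−1} = 2 (mod 11).
  v = [10, 7, 10, 4, 2].
Step 2: syndromes of r = [9, 5, 7, 10, 4] (all sums mod 11).
  S_0 = Σ v_i r_i = 10·9 + 7·5 + 10·7 + 4·10 + 2·4 = 243 ≡ 1.
  S_1 = Σ v_i α_i r_i = 10·5·9 + 7·2·5 + 10·7·7 + 4·3·10 + 2·4·4 = 1162 ≡ 7.
  α_i^2 mod 11 = [3, 4, 5, 9, 5].
  S_2 = Σ v_i α_i^2 r_i = 10·3·9 + 7·4·5 + 10·5·7 + 4·9·10 + 2·5·4 = 1160 ≡ 5.
  S = (1, 7, 5) ≠ 0, so r is not a codeword (an error is present).
Step 3: locate the error. For a single error e at position i, S_ℓ = v_i·e·α_i^ℓ, so α_err = S_1/S_0.
  S_0^{−1} = 1^{−1} = 1 (mod 11), so α_err = 7·1 = 7 ≡ 7 = α_3. Error position i = 3.
  Consistency check: S_2/S_1 = 5·8 = 40 ≡ 7 = α_err ✓ (single-error assumption holds).
Step 4: error magnitude e = S_0/v_3 = S_0·∏_{j≠3}(α_3 − α_j) = 1·10 = 10 ≡ 10 (mod 11).
Step 5: correct position 3: c_3 = r_3 − e = 7 − 10 ≡ 8 (mod 11). Hence c = [9, 5, 8, 10, 4].
  Check: interpolating c through the α_i gives m(x) = 6 + 5·x (degree < 2) with m(α_i) = c_i for every i, so c is indeed a codeword.


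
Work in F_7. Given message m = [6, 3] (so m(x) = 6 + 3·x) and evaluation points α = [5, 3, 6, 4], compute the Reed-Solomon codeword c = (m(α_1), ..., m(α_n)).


c = [0, 1, 3, 4]

Message polynomial: m(x) = 6 + 3·x (mod 7).
For each evaluation point α_i, compute m(α_i) mod 7:
  α_1 = 5: Horner steps 3 → 0, so m(5) = 0.
  α_2 = 3: Horner steps 3 → 1, so m(3) = 1.
  α_3 = 6: Horner steps 3 → 3, so m(6) = 3.
  α_4 = 4: Horner steps 3 → 4, so m(4) = 4.
Codeword c = [0, 1, 3, 4] ∈ F_7^4.


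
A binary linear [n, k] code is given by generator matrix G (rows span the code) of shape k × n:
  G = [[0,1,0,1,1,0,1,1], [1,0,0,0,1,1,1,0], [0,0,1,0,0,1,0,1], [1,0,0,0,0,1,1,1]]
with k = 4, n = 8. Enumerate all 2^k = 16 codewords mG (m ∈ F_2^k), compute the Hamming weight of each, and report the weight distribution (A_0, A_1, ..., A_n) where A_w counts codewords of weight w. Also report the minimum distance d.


Weight distribution: A_0 = 1, A_2 = 1, A_3 = 4, A_4 = 3, A_5 = 4, A_6 = 3. Minimum distance d = 2.

Enumerate all 2^4 = 16 messages m ∈ F_2^4.
For each, compute codeword c = mG in F_2^8, then tally its weight.
  m = 0000 → c = 00000000, weight = 0.
  m = 1000 → c = 01011011, weight = 5.
  m = 0100 → c = 10001110, weight = 4.
  m = 1100 → c = 11010101, weight = 5.
  m = 0010 → c = 00100101, weight = 3.
  m = 1010 → c = 01111110, weight = 6.
  m = 0110 → c = 10101011, weight = 5.
  m = 1110 → c = 11110000, weight = 4.
  m = 0001 → c = 10000111, weight = 4.
  m = 1001 → c = 11011100, weight = 5.
  m = 0101 → c = 00001001, weight = 2.
  m = 1101 → c = 01010010, weight = 3.
  m = 0011 → c = 10100010, weight = 3.
  m = 1011 → c = 11111001, weight = 6.
  m = 0111 → c = 00101100, weight = 3.
  m = 1111 → c = 01110111, weight = 6.
Tally weights:
  weight 0: 1 codewords.
  weight 2: 1 codewords.
  weight 3: 4 codewords.
  weight 4: 3 codewords.
  weight 5: 4 codewords.
  weight 6: 3 codewords.
Minimum distance d = smallest w > 0 with A_w > 0 = 2.
Sanity: Σ A_w = 16 = 2^4 = 16 ✓.


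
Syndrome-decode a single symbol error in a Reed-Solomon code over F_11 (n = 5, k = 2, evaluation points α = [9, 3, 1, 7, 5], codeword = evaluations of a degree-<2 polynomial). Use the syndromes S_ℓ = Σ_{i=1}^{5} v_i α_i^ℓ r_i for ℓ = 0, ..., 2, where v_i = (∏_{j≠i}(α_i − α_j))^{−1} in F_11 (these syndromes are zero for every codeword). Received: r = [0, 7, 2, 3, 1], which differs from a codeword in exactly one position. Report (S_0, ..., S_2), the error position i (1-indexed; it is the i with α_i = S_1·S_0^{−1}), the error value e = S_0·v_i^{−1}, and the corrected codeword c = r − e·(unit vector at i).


S = (10, 4, 6), error at position 4, error magnitude e = 8, c = [0, 7, 2, 6, 1].

Step 1: column multipliers v_i = (∏_{j≠i}(α_i − α_j))^{−1} mod 11.
  i = 1 (α = 9): (9−3)(9−1)(9−7)(9−5) = 6·8·2·4 = 384 ≡ 10, so v_1 = 10^{−1} = 10 (mod 11).
  i = 2 (α = 3): (3−9)(3−1)(3−7)(3−5) = (−6)·2·(−4)·(−2) = −96 ≡ 3, so v_2 = 3^{−1} = 4 (mod 11).
  i = 3 (α = 1): (1−9)(1−3)(1−7)(1−5) = (−8)·(−2)·(−6)·(−4) = 384 ≡ 10, so v_3 = 10^{−1} = 10 (mod 11).
  i = 4 (α = 7): (7−9)(7−3)(7−1)(7−5) = (−2)·4·6·2 = −96 ≡ 3, so v_4 = 3^{−1} = 4 (mod 11).
  i = 5 (α = 5): (5−9)(5−3)(5−1)(5−7) = (−4)·2·4·(−2) = 64 ≡ 9, so v_5 = 9^{−1} = 5 (mod 11).
  v = [10, 4, 10, 4, 5].
Step 2: syndromes of r = [0, 7, 2, 3, 1] (all sums mod 11).
  S_0 = Σ v_i r_i = 10·0 + 4·7 + 10·2 + 4·3 + 5·1 = 65 ≡ 10.
  S_1 = Σ v_i α_i r_i = 10·9·0 + 4·3·7 + 10·1·2 + 4·7·3 + 5·5·1 = 213 ≡ 4.
  α_i^2 mod 11 = [4, 9, 1, 5, 3].
  S_2 = Σ v_i α_i^2 r_i = 10·4·0 + 4·9·7 + 10·1·2 + 4·5·3 + 5·3·1 = 347 ≡ 6.
  S = (10, 4, 6) ≠ 0, so r is not a codeword (an error is present).
Step 3: locate the error. For a single error e at position i, S_ℓ = v_i·e·α_i^ℓ, so α_err = S_1/S_0.
  S_0^{−1} = 10^{−1} = 10 (mod 11), so α_err = 4·10 = 40 ≡ 7 = α_4. Error position i = 4.
  Consistency check: S_2/S_1 = 6·3 = 18 ≡ 7 = α_err ✓ (single-error assumption holds).
Step 4: error magnitude e = S_0/v_4 = S_0·∏_{j≠4}(α_4 − α_j) = 10·3 = 30 ≡ 8 (mod 11).
Step 5: correct position 4: c_4 = r_4 − e = 3 − 8 ≡ 6 (mod 11). Hence c = [0, 7, 2, 6, 1].
  Check: interpolating c through the α_i gives m(x) = 5 + 8·x (degree < 2) with m(α_i) = c_i for every i, so c is indeed a codeword.


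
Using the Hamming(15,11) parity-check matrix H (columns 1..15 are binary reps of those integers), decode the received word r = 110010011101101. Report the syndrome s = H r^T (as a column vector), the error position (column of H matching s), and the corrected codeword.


s = (0, 0, 1, 1)^T, error position = 3, corrected codeword c = 111010011101101

Compute s = H r^T mod 2 one row at a time:
  s_1 = 1 + 1 + 1 + 0 + 1 + 1 + 0 + 1 = 6 ≡ 0 (mod 2).
  s_2 = 0 + 1 + 0 + 0 + 1 + 1 + 0 + 1 = 4 ≡ 0 (mod 2).
  s_3 = 1 + 0 + 0 + 0 + 1 + 0 + 0 + 1 = 3 ≡ 1 (mod 2).
  s_4 = 1 + 0 + 1 + 0 + 1 + 0 + 1 + 1 = 5 ≡ 1 (mod 2).
s = (0, 0, 1, 1)^T — this equals column 3 of H (binary 0011), so error is at position 3.
Correct: flip bit 3 of r = 110010011101101 to get c = 111010011101101.


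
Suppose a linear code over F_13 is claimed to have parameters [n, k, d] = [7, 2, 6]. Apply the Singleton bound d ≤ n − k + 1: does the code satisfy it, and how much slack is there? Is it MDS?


Singleton RHS = n − k + 1 = 6, slack = 0, bound satisfied, MDS.

Singleton bound: d ≤ n − k + 1.
Here n = 7, k = 2, so n − k + 1 = 6.
Given d = 6, check d ≤ 6: YES.
Slack = (n − k + 1) − d = 0.
The code is MDS (slack = 0).
Description: the claimed parameters are [7, 2, 6]_13; such a code would be MDS (meets Singleton bound).


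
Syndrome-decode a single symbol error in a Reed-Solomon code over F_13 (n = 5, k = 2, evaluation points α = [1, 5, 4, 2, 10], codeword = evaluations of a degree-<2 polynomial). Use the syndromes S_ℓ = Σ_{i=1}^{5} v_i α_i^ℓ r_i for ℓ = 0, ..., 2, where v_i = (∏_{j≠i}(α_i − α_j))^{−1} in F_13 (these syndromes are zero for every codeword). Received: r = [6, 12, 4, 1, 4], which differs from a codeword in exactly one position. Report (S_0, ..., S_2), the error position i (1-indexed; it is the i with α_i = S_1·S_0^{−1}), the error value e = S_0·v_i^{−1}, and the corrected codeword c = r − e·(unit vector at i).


S = (2, 7, 5), error at position 5, error magnitude e = 4, c = [6, 12, 4, 1, 0].

Step 1: column multipliers v_i = (∏_{j≠i}(α_i − α_j))^{−1} mod 13.
  i = 1 (α = 1): (1−5)(1−4)(1−2)(1−10) = (−4)·(−3)·(−1)·(−9) = 108 ≡ 4, so v_1 = 4^{−1} = 10 (mod 13).
  i = 2 (α = 5): (5−1)(5−4)(5−2)(5−10) = 4·1·3·(−5) = −60 ≡ 5, so v_2 = 5^{−1} = 8 (mod 13).
  i = 3 (α = 4): (4−1)(4−5)(4−2)(4−10) = 3·(−1)·2·(−6) = 36 ≡ 10, so v_3 = 10^{−1} = 4 (mod 13).
  i = 4 (α = 2): (2−1)(2−5)(2−4)(2−10) = 1·(−3)·(−2)·(−8) = −48 ≡ 4, so v_4 = 4^{−1} = 10 (mod 13).
  i = 5 (α = 10): (10−1)(10−5)(10−4)(10−2) = 9·5·6·8 = 2160 ≡ 2, so v_5 = 2^{−1} = 7 (mod 13).
  v = [10, 8, 4, 10, 7].
Step 2: syndromes of r = [6, 12, 4, 1, 4] (all sums mod 13).
  S_0 = Σ v_i r_i = 10·6 + 8·12 + 4·4 + 10·1 + 7·4 = 210 ≡ 2.
  S_1 = Σ v_i α_i r_i = 10·1·6 + 8·5·12 + 4·4·4 + 10·2·1 + 7·10·4 = 904 ≡ 7.
  α_i^2 mod 13 = [1, 12, 3, 4, 9].
  S_2 = Σ v_i α_i^2 r_i = 10·1·6 + 8·12·12 + 4·3·4 + 10·4·1 + 7·9·4 = 1552 ≡ 5.
  S = (2, 7, 5) ≠ 0, so r is not a codeword (an error is present).
Step 3: locate the error. For a single error e at position i, S_ℓ = v_i·e·α_i^ℓ, so α_err = S_1/S_0.
  S_0^{−1} = 2^{−1} = 7 (mod 13), so α_err = 7·7 = 49 ≡ 10 = α_5. Error position i = 5.
  Consistency check: S_2/S_1 = 5·2 = 10 ≡ 10 = α_err ✓ (single-error assumption holds).
Step 4: error magnitude e = S_0/v_5 = S_0·∏_{j≠5}(α_5 − α_j) = 2·2 = 4 ≡ 4 (mod 13).
Step 5: correct position 5: c_5 = r_5 − e = 4 − 4 ≡ 0 (mod 13). Hence c = [6, 12, 4, 1, 0].
  Check: interpolating c through the α_i gives m(x) = 11 + 8·x (degree < 2) with m(α_i) = c_i for every i, so c is indeed a codeword.


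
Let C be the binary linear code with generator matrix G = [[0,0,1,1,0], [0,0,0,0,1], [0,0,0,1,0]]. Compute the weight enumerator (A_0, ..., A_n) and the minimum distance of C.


Weight distribution: A_0 = 1, A_1 = 3, A_2 = 3, A_3 = 1. Minimum distance d = 1.

Enumerate all 2^3 = 8 messages m ∈ F_2^3.
For each, compute codeword c = mG in F_2^5, then tally its weight.
  m = 000 → c = 00000, weight = 0.
  m = 100 → c = 00110, weight = 2.
  m = 010 → c = 00001, weight = 1.
  m = 110 → c = 00111, weight = 3.
  m = 001 → c = 00010, weight = 1.
  m = 101 → c = 00100, weight = 1.
  m = 011 → c = 00011, weight = 2.
  m = 111 → c = 00101, weight = 2.
Tally weights:
  weight 0: 1 codewords.
  weight 1: 3 codewords.
  weight 2: 3 codewords.
  weight 3: 1 codewords.
Minimum distance d = smallest w > 0 with A_w > 0 = 1.
Sanity: Σ A_w = 8 = 2^3 = 8 ✓.


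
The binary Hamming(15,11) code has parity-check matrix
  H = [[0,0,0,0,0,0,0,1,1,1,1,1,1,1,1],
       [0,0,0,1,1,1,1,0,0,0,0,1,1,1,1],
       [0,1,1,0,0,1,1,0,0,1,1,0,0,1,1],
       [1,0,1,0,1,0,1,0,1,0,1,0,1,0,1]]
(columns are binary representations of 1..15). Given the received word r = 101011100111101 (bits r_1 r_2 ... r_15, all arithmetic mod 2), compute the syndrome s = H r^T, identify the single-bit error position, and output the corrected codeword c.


s = (1, 0, 0, 1)^T, error position = 9, corrected codeword c = 101011101111101

Compute s = H r^T mod 2 one row at a time:
  s_1 = 0 + 0 + 1 + 1 + 1 + 1 + 0 + 1 = 5 ≡ 1 (mod 2).
  s_2 = 0 + 1 + 1 + 1 + 1 + 1 + 0 + 1 = 6 ≡ 0 (mod 2).
  s_3 = 0 + 1 + 1 + 1 + 1 + 1 + 0 + 1 = 6 ≡ 0 (mod 2).
  s_4 = 1 + 1 + 1 + 1 + 0 + 1 + 1 + 1 = 7 ≡ 1 (mod 2).
s = (1, 0, 0, 1)^T — this equals column 9 of H (binary 1001), so error is at position 9.
Correct: flip bit 9 of r = 101011100111101 to get c = 101011101111101.


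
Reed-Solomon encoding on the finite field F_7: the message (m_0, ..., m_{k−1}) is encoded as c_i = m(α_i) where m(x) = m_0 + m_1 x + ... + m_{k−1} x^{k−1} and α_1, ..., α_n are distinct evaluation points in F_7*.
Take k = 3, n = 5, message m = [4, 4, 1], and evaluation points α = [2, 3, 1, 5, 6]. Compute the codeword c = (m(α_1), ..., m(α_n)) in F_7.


c = [2, 4, 2, 0, 1]

Message polynomial: m(x) = 4 + 4·x + 1·x^2 (mod 7).
For each evaluation point α_i, compute m(α_i) mod 7:
  α_1 = 2: Horner steps 1 → 6 → 2, so m(2) = 2.
  α_2 = 3: Horner steps 1 → 0 → 4, so m(3) = 4.
  α_3 = 1: Horner steps 1 → 5 → 2, so m(1) = 2.
  α_4 = 5: Horner steps 1 → 2 → 0, so m(5) = 0.
  α_5 = 6: Horner steps 1 → 3 → 1, so m(6) = 1.
Codeword c = [2, 4, 2, 0, 1] ∈ F_7^5.


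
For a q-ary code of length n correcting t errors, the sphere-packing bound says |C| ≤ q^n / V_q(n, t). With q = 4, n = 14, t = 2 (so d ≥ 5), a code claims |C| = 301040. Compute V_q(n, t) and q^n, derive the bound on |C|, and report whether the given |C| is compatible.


V_q(n, t) = 862, q^n = 268435456, Hamming bound = 311410, |C| = 301040 ≤ bound (satisfied).

Step 1: Compute V_q(n, t) = Σ_{j=0}^2 C(n, j) (q−1)^j.
  j = 0: C(14,0)·(3)^0 = 1·1 = 1.
  j = 1: C(14,1)·(3)^1 = 14·3 = 42.
  j = 2: C(14,2)·(3)^2 = 91·9 = 819.
  V_q(n, t) = 1 + 42 + 819 = 862.
Step 2: q^n = 4^14 = 268435456.
Step 3: Hamming bound ⌊q^n / V_q(n,t)⌋ = ⌊268435456/862⌋ = 311410.
Step 4: Compare |C| = 301040 to 311410: satisfied.
The claimed |C| lies below the Hamming bound.


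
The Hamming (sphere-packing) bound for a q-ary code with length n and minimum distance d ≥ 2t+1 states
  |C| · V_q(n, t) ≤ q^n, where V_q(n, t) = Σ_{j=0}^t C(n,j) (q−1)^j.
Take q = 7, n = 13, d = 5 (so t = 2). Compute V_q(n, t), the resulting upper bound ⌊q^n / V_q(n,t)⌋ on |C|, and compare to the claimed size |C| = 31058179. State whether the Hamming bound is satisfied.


V_q(n, t) = 2887, q^n = 96889010407, Hamming bound = 33560446, |C| = 31058179 ≤ bound (satisfied).

Step 1: Compute V_q(n, t) = Σ_{j=0}^2 C(n, j) (q−1)^j.
  j = 0: C(13,0)·(6)^0 = 1·1 = 1.
  j = 1: C(13,1)·(6)^1 = 13·6 = 78.
  j = 2: C(13,2)·(6)^2 = 78·36 = 2808.
  V_q(n, t) = 1 + 78 + 2808 = 2887.
Step 2: q^n = 7^13 = 96889010407.
Step 3: Hamming bound ⌊q^n / V_q(n,t)⌋ = ⌊96889010407/2887⌋ = 33560446.
Step 4: Compare |C| = 31058179 to 33560446: satisfied.
The claimed |C| lies below the Hamming bound.


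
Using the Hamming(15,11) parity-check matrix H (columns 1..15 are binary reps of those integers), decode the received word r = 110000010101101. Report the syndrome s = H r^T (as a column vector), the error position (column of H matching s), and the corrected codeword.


s = (1, 1, 1, 1)^T, error position = 15, corrected codeword c = 110000010101100

Compute s = H r^T mod 2 one row at a time:
  s_1 = 1 + 0 + 1 + 0 + 1 + 1 + 0 + 1 = 5 ≡ 1 (mod 2).
  s_2 = 0 + 0 + 0 + 0 + 1 + 1 + 0 + 1 = 3 ≡ 1 (mod 2).
  s_3 = 1 + 0 + 0 + 0 + 1 + 0 + 0 + 1 = 3 ≡ 1 (mod 2).
  s_4 = 1 + 0 + 0 + 0 + 0 + 0 + 1 + 1 = 3 ≡ 1 (mod 2).
s = (1, 1, 1, 1)^T — this equals column 15 of H (binary 1111), so error is at position 15.
Correct: flip bit 15 of r = 110000010101101 to get c = 110000010101100.


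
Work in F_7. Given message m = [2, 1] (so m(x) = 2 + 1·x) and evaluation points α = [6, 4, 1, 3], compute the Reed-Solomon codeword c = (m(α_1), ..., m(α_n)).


c = [1, 6, 3, 5]

Message polynomial: m(x) = 2 + 1·x (mod 7).
For each evaluation point α_i, compute m(α_i) mod 7:
  α_1 = 6: Horner steps 1 → 1, so m(6) = 1.
  α_2 = 4: Horner steps 1 → 6, so m(4) = 6.
  α_3 = 1: Horner steps 1 → 3, so m(1) = 3.
  α_4 = 3: Horner steps 1 → 5, so m(3) = 5.
Codeword c = [1, 6, 3, 5] ∈ F_7^4.


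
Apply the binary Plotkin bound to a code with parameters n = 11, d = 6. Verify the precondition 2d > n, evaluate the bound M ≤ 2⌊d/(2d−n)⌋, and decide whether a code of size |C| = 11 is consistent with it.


Plotkin bound M ≤ 12; given |C| = 11 ≤ bound (satisfied).

Check applicability: 2d = 12, n = 11.
2d − n = 1 > 0, so Plotkin applies.
Compute d/(2d−n) = 6/1 ≈ 6.0000.
⌊d/(2d−n)⌋ = 6.
Plotkin bound: M ≤ 2·6 = 12.
Given |C| = 11, check: satisfied.
This |C| is below the Plotkin bound.


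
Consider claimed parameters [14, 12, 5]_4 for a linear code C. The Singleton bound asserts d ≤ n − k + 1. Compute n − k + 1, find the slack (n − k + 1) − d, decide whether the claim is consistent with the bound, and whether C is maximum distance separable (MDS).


Singleton RHS = n − k + 1 = 3, slack = -2, bound violated (no such code; not MDS).

Singleton bound: d ≤ n − k + 1.
Here n = 14, k = 12, so n − k + 1 = 3.
Given d = 5, check d ≤ 3: NO.
Slack = (n − k + 1) − d = -2.
The slack is negative: d = 5 exceeds n − k + 1 = 3 by 2, so the Singleton bound is violated and no linear [14, 12, 5]_4 code can exist. In particular it is not MDS (MDS requires d = n − k + 1 exactly).
Description: the claimed parameters are [14, 12, 5]_4; such a code would be impossible (violates the Singleton bound).


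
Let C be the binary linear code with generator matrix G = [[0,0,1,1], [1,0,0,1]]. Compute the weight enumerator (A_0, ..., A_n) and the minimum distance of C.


Weight distribution: A_0 = 1, A_2 = 3. Minimum distance d = 2.

Enumerate all 2^2 = 4 messages m ∈ F_2^2.
For each, compute codeword c = mG in F_2^4, then tally its weight.
  m = 00 → c = 0000, weight = 0.
  m = 10 → c = 0011, weight = 2.
  m = 01 → c = 1001, weight = 2.
  m = 11 → c = 1010, weight = 2.
Tally weights:
  weight 0: 1 codewords.
  weight 2: 3 codewords.
Minimum distance d = smallest w > 0 with A_w > 0 = 2.
Sanity: Σ A_w = 4 = 2^2 = 4 ✓.


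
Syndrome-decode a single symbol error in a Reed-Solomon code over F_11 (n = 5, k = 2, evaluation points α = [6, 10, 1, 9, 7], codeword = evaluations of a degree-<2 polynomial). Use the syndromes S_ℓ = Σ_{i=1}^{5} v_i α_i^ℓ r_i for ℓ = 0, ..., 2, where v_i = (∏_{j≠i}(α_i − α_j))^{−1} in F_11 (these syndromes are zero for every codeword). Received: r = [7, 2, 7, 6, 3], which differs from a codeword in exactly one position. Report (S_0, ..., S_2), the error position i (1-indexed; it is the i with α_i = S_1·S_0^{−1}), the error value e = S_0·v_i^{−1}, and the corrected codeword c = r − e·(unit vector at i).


S = (6, 6, 6), error at position 3, error magnitude e = 2, c = [7, 2, 5, 6, 3].

Step 1: column multipliers v_i = (∏_{j≠i}(α_i − α_j))^{−1} mod 11.
  i = 1 (α = 6): (6−10)(6−1)(6−9)(6−7) = (−4)·5·(−3)·(−1) = −60 ≡ 6, so v_1 = 6^{−1} = 2 (mod 11).
  i = 2 (α = 10): (10−6)(10−1)(10−9)(10−7) = 4·9·1·3 = 108 ≡ 9, so v_2 = 9^{−1} = 5 (mod 11).
  i = 3 (α = 1): (1−6)(1−10)(1−9)(1−7) = (−5)·(−9)·(−8)·(−6) = 2160 ≡ 4, so v_3 = 4^{−1} = 3 (mod 11).
  i = 4 (α = 9): (9−6)(9−10)(9−1)(9−7) = 3·(−1)·8·2 = −48 ≡ 7, so v_4 = 7^{−1} = 8 (mod 11).
  i = 5 (α = 7): (7−6)(7−10)(7−1)(7−9) = 1·(−3)·6·(−2) = 36 ≡ 3, so v_5 = 3^{−1} = 4 (mod 11).
  v = [2, 5, 3, 8, 4].
Step 2: syndromes of r = [7, 2, 7, 6, 3] (all sums mod 11).
  S_0 = Σ v_i r_i = 2·7 + 5·2 + 3·7 + 8·6 + 4·3 = 105 ≡ 6.
  S_1 = Σ v_i α_i r_i = 2·6·7 + 5·10·2 + 3·1·7 + 8·9·6 + 4·7·3 = 721 ≡ 6.
  α_i^2 mod 11 = [3, 1, 1, 4, 5].
  S_2 = Σ v_i α_i^2 r_i = 2·3·7 + 5·1·2 + 3·1·7 + 8·4·6 + 4·5·3 = 325 ≡ 6.
  S = (6, 6, 6) ≠ 0, so r is not a codeword (an error is present).
Step 3: locate the error. For a single error e at position i, S_ℓ = v_i·e·α_i^ℓ, so α_err = S_1/S_0.
  S_0^{−1} = 6^{−1} = 2 (mod 11), so α_err = 6·2 = 12 ≡ 1 = α_3. Error position i = 3.
  Consistency check: S_2/S_1 = 6·2 = 12 ≡ 1 = α_err ✓ (single-error assumption holds).
Step 4: error magnitude e = S_0/v_3 = S_0·∏_{j≠3}(α_3 − α_j) = 6·4 = 24 ≡ 2 (mod 11).
Step 5: correct position 3: c_3 = r_3 − e = 7 − 2 ≡ 5 (mod 11). Hence c = [7, 2, 5, 6, 3].
  Check: interpolating c through the α_i gives m(x) = 9 + 7·x (degree < 2) with m(α_i) = c_i for every i, so c is indeed a codeword.


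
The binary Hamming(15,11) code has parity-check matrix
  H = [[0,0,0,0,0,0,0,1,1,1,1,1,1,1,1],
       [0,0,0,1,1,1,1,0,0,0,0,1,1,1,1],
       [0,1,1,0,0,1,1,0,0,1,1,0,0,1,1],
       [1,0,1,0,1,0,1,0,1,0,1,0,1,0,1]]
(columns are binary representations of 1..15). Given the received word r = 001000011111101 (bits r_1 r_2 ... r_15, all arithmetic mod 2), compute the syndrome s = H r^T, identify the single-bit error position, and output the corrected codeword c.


s = (1, 1, 0, 1)^T, error position = 13, corrected codeword c = 001000011111001

Compute s = H r^T mod 2 one row at a time:
  s_1 = 1 + 1 + 1 + 1 + 1 + 1 + 0 + 1 = 7 ≡ 1 (mod 2).
  s_2 = 0 + 0 + 0 + 0 + 1 + 1 + 0 + 1 = 3 ≡ 1 (mod 2).
  s_3 = 0 + 1 + 0 + 0 + 1 + 1 + 0 + 1 = 4 ≡ 0 (mod 2).
  s_4 = 0 + 1 + 0 + 0 + 1 + 1 + 1 + 1 = 5 ≡ 1 (mod 2).
s = (1, 1, 0, 1)^T — this equals column 13 of H (binary 1101), so error is at position 13.
Correct: flip bit 13 of r = 001000011111101 to get c = 001000011111001.


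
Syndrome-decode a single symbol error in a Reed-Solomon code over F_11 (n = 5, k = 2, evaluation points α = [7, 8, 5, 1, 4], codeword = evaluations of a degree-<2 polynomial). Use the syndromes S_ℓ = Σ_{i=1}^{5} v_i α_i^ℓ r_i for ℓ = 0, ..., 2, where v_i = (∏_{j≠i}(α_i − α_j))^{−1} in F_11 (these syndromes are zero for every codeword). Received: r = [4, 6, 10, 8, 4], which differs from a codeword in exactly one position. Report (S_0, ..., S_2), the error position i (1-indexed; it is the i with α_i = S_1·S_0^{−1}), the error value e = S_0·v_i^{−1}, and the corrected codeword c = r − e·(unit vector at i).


S = (6, 9, 8), error at position 1, error magnitude e = 4, c = [0, 6, 10, 8, 4].

Step 1: column multipliers v_i = (∏_{j≠i}(α_i − α_j))^{−1} mod 11.
  i = 1 (α = 7): (7−8)(7−5)(7−1)(7−4) = (−1)·2·6·3 = −36 ≡ 8, so v_1 = 8^{−1} = 7 (mod 11).
  i = 2 (α = 8): (8−7)(8−5)(8−1)(8−4) = 1·3·7·4 = 84 ≡ 7, so v_2 = 7^{−1} = 8 (mod 11).
  i = 3 (α = 5): (5−7)(5−8)(5−1)(5−4) = (−2)·(−3)·4·1 = 24 ≡ 2, so v_3 = 2^{−1} = 6 (mod 11).
  i = 4 (α = 1): (1−7)(1−8)(1−5)(1−4) = (−6)·(−7)·(−4)·(−3) = 504 ≡ 9, so v_4 = 9^{−1} = 5 (mod 11).
  i = 5 (α = 4): (4−7)(4−8)(4−5)(4−1) = (−3)·(−4)·(−1)·3 = −36 ≡ 8, so v_5 = 8^{−1} = 7 (mod 11).
  v = [7, 8, 6, 5, 7].
Step 2: syndromes of r = [4, 6, 10, 8, 4] (all sums mod 11).
  S_0 = Σ v_i r_i = 7·4 + 8·6 + 6·10 + 5·8 + 7·4 = 204 ≡ 6.
  S_1 = Σ v_i α_i r_i = 7·7·4 + 8·8·6 + 6·5·10 + 5·1·8 + 7·4·4 = 1032 ≡ 9.
  α_i^2 mod 11 = [5, 9, 3, 1, 5].
  S_2 = Σ v_i α_i^2 r_i = 7·5·4 + 8·9·6 + 6·3·10 + 5·1·8 + 7·5·4 = 932 ≡ 8.
  S = (6, 9, 8) ≠ 0, so r is not a codeword (an error is present).
Step 3: locate the error. For a single error e at position i, S_ℓ = v_i·e·α_i^ℓ, so α_err = S_1/S_0.
  S_0^{−1} = 6^{−1} = 2 (mod 11), so α_err = 9·2 = 18 ≡ 7 = α_1. Error position i = 1.
  Consistency check: S_2/S_1 = 8·5 = 40 ≡ 7 = α_err ✓ (single-error assumption holds).
Step 4: error magnitude e = S_0/v_1 = S_0·∏_{j≠1}(α_1 − α_j) = 6·8 = 48 ≡ 4 (mod 11).
Step 5: correct position 1: c_1 = r_1 − e = 4 − 4 ≡ 0 (mod 11). Hence c = [0, 6, 10, 8, 4].
  Check: interpolating c through the α_i gives m(x) = 2 + 6·x (degree < 2) with m(α_i) = c_i for every i, so c is indeed a codeword.


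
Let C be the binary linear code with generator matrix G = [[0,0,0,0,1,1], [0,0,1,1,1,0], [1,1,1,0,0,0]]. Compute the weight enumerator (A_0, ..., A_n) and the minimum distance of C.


Weight distribution: A_0 = 1, A_2 = 1, A_3 = 3, A_4 = 2, A_5 = 1. Minimum distance d = 2.

Enumerate all 2^3 = 8 messages m ∈ F_2^3.
For each, compute codeword c = mG in F_2^6, then tally its weight.
  m = 000 → c = 000000, weight = 0.
  m = 100 → c = 000011, weight = 2.
  m = 010 → c = 001110, weight = 3.
  m = 110 → c = 001101, weight = 3.
  m = 001 → c = 111000, weight = 3.
  m = 101 → c = 111011, weight = 5.
  m = 011 → c = 110110, weight = 4.
  m = 111 → c = 110101, weight = 4.
Tally weights:
  weight 0: 1 codewords.
  weight 2: 1 codewords.
  weight 3: 3 codewords.
  weight 4: 2 codewords.
  weight 5: 1 codewords.
Minimum distance d = smallest w > 0 with A_w > 0 = 2.
Sanity: Σ A_w = 8 = 2^3 = 8 ✓.


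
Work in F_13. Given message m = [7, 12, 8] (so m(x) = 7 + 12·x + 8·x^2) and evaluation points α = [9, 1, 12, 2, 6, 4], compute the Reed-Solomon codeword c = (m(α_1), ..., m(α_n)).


c = [9, 1, 3, 11, 3, 1]

Message polynomial: m(x) = 7 + 12·x + 8·x^2 (mod 13).
For each evaluation point α_i, compute m(α_i) mod 13:
  α_1 = 9: Horner steps 8 → 6 → 9, so m(9) = 9.
  α_2 = 1: Horner steps 8 → 7 → 1, so m(1) = 1.
  α_3 = 12: Horner steps 8 → 4 → 3, so m(12) = 3.
  α_4 = 2: Horner steps 8 → 2 → 11, so m(2) = 11.
  α_5 = 6: Horner steps 8 → 8 → 3, so m(6) = 3.
  α_6 = 4: Horner steps 8 → 5 → 1, so m(4) = 1.
Codeword c = [9, 1, 3, 11, 3, 1] ∈ F_13^6.


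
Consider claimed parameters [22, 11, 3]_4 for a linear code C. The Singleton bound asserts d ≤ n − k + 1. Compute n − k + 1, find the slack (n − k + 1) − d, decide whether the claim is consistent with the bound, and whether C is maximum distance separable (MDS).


Singleton RHS = n − k + 1 = 12, slack = 9, bound satisfied, not MDS.

Singleton bound: d ≤ n − k + 1.
Here n = 22, k = 11, so n − k + 1 = 12.
Given d = 3, check d ≤ 12: YES.
Slack = (n − k + 1) − d = 9.
The code is NOT MDS (slack = 9 > 0).
Description: the claimed parameters are [22, 11, 3]_4; such a code would be non-MDS.


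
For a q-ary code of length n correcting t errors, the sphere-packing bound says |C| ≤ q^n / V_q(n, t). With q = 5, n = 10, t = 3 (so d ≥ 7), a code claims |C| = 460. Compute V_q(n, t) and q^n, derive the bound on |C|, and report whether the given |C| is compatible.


V_q(n, t) = 8441, q^n = 9765625, Hamming bound = 1156, |C| = 460 ≤ bound (satisfied).

Step 1: Compute V_q(n, t) = Σ_{j=0}^3 C(n, j) (q−1)^j.
  j = 0: C(10,0)·(4)^0 = 1·1 = 1.
  j = 1: C(10,1)·(4)^1 = 10·4 = 40.
  j = 2: C(10,2)·(4)^2 = 45·16 = 720.
  j = 3: C(10,3)·(4)^3 = 120·64 = 7680.
  V_q(n, t) = 1 + 40 + 720 + 7680 = 8441.
Step 2: q^n = 5^10 = 9765625.
Step 3: Hamming bound ⌊q^n / V_q(n,t)⌋ = ⌊9765625/8441⌋ = 1156.
Step 4: Compare |C| = 460 to 1156: satisfied.
The claimed |C| lies below the Hamming bound.


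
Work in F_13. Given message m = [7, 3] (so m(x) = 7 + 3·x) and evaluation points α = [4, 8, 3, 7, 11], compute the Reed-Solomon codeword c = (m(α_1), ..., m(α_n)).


c = [6, 5, 3, 2, 1]

Message polynomial: m(x) = 7 + 3·x (mod 13).
For each evaluation point α_i, compute m(α_i) mod 13:
  α_1 = 4: Horner steps 3 → 6, so m(4) = 6.
  α_2 = 8: Horner steps 3 → 5, so m(8) = 5.
  α_3 = 3: Horner steps 3 → 3, so m(3) = 3.
  α_4 = 7: Horner steps 3 → 2, so m(7) = 2.
  α_5 = 11: Horner steps 3 → 1, so m(11) = 1.
Codeword c = [6, 5, 3, 2, 1] ∈ F_13^5.


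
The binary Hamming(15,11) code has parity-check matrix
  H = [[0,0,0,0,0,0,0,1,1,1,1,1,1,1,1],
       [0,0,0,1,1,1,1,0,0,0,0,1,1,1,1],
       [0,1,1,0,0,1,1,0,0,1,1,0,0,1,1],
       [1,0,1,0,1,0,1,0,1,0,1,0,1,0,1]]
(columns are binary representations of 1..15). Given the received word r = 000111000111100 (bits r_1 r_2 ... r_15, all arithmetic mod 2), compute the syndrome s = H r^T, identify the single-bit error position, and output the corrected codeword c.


s = (0, 1, 1, 1)^T, error position = 7, corrected codeword c = 000111100111100

Compute s = H r^T mod 2 one row at a time:
  s_1 = 0 + 0 + 1 + 1 + 1 + 1 + 0 + 0 = 4 ≡ 0 (mod 2).
  s_2 = 1 + 1 + 1 + 0 + 1 + 1 + 0 + 0 = 5 ≡ 1 (mod 2).
  s_3 = 0 + 0 + 1 + 0 + 1 + 1 + 0 + 0 = 3 ≡ 1 (mod 2).
  s_4 = 0 + 0 + 1 + 0 + 0 + 1 + 1 + 0 = 3 ≡ 1 (mod 2).
s = (0, 1, 1, 1)^T — this equals column 7 of H (binary 0111), so error is at position 7.
Correct: flip bit 7 of r = 000111000111100 to get c = 000111100111100.
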